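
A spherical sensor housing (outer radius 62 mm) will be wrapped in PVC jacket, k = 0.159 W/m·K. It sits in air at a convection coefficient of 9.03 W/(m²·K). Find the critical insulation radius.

For a sphere r_cr = 2k/h = 2×0.159/9.03
r_cr = 35.2 mm; since the bare radius (62 mm) is above r_cr, any added insulation will reduce heat loss.

r_cr ≈ 35.2 mm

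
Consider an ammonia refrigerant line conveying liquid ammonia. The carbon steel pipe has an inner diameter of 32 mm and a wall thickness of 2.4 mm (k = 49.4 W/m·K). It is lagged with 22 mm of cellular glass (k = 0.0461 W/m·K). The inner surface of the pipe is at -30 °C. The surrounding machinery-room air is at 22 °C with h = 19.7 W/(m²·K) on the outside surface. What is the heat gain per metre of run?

Per-layer cylindrical resistances, series-summed:
R_carbon steel pipe wall = ln(18.4/16)/(2π×49.4×1) = 4.503×10^-4 K/W
R_cellular glass = ln(40.4/18.4)/(2π×0.0461×1) = 2.715 K/W
R_outer film = 1/(h_o·2πr_oL) = 1/(19.7×2π×0.0404×1) = 0.2 K/W
R_total = 2.916 K/W
Q = ΔT/R_total = 52/2.916

q′ ≈ 17.8 W/m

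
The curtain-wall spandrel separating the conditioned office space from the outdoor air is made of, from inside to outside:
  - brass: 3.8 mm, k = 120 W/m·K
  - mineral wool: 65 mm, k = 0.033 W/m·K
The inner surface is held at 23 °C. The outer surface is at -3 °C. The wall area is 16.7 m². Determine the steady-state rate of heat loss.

Model the wall as resistances in series:
R_brass = L/(kA) = 0.0038/(120×16.7) = 1.896×10^-6 K/W
R_mineral wool = L/(kA) = 0.065/(0.033×16.7) = 0.1179 K/W
R_total = 0.1179 K/W
Q = ΔT / R_total = 26 / 0.1179

Q ≈ 220 W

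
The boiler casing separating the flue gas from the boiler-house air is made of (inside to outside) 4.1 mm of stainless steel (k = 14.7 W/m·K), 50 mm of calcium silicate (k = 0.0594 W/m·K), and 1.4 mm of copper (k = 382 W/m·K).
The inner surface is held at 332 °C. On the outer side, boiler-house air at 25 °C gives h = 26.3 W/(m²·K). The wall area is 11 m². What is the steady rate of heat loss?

Q ≈ 3840 W

Using the resistance-network approach (series):
R_stainless steel = L/(kA) = 0.0041/(14.7×11) = 2.536×10^-5 K/W
R_calcium silicate = L/(kA) = 0.05/(0.0594×11) = 0.07652 K/W
R_copper = L/(kA) = 0.0014/(382×11) = 3.332×10^-7 K/W
R_outer film = 1/(h_o·A) = 1/(26.3×11) = 0.003457 K/W
R_total = 0.08001 K/W
Q = ΔT / R_total = 307 / 0.08001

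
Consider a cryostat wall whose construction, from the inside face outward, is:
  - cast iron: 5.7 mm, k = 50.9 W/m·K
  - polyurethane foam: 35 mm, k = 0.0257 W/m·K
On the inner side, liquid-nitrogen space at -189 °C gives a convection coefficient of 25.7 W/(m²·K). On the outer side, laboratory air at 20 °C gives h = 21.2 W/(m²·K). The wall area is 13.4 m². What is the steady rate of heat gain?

Q ≈ 1930 W

Treating each layer as a thermal resistance in series:
R_inner film = 1/(h_i·A) = 1/(25.7×13.4) = 0.002904 K/W
R_cast iron = L/(kA) = 0.0057/(50.9×13.4) = 8.357×10^-6 K/W
R_polyurethane foam = L/(kA) = 0.035/(0.0257×13.4) = 0.1016 K/W
R_outer film = 1/(h_o·A) = 1/(21.2×13.4) = 0.00352 K/W
R_total = 0.1081 K/W
Q = ΔT / R_total = 209 / 0.1081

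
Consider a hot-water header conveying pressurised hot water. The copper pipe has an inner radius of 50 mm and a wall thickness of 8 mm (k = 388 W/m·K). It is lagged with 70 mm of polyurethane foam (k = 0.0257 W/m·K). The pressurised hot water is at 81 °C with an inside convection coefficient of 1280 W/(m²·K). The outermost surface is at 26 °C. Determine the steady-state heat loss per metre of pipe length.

Treating each annulus and film as a series resistance:
R_inner film = 1/(h_i·2πr₁L) = 1/(1280×2π×0.05×1) = 0.002487 K/W
R_copper pipe wall = ln(58/50)/(2π×388×1) = 6.088×10^-5 K/W
R_polyurethane foam = ln(128/58)/(2π×0.0257×1) = 4.902 K/W
R_total = 4.905 K/W
Q = ΔT/R_total = 55/4.905

q′ ≈ 11.2 W/m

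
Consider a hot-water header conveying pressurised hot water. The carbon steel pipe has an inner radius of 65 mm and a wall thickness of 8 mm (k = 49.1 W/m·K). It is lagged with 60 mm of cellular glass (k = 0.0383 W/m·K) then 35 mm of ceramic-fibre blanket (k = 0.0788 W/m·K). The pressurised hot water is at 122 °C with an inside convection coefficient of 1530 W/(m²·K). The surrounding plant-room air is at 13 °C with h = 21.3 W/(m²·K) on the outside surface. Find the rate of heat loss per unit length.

q′ ≈ 36.2 W/m

Radial resistances (cylindrical: R_cond = ln(r_o/r_i)/(2πkL), R_conv = 1/(h·2πrL)):
R_inner film = 1/(h_i·2πr₁L) = 1/(1530×2π×0.065×1) = 0.0016 K/W
R_carbon steel pipe wall = ln(73/65)/(2π×49.1×1) = 3.762×10^-4 K/W
R_cellular glass = ln(133/73)/(2π×0.0383×1) = 2.493 K/W
R_ceramic-fibre blanket = ln(168/133)/(2π×0.0788×1) = 0.4718 K/W
R_outer film = 1/(h_o·2πr_oL) = 1/(21.3×2π×0.168×1) = 0.04448 K/W
R_total = 3.011 K/W
Q = ΔT/R_total = 109/3.011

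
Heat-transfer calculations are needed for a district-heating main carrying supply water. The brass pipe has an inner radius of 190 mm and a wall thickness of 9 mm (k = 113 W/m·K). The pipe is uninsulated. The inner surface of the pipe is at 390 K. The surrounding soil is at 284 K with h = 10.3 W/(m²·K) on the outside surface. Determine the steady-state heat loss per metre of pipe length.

q′ ≈ 1360 W/m

For a radial system each layer contributes R = ln(r_out/r_in)/(2πkL); films add R = 1/(hA).
R_brass pipe wall = ln(199/190)/(2π×113×1) = 6.518×10^-5 K/W
R_outer film = 1/(h_o·2πr_oL) = 1/(10.3×2π×0.199×1) = 0.07765 K/W
R_total = 0.07771 K/W
Q = ΔT/R_total = 106/0.07771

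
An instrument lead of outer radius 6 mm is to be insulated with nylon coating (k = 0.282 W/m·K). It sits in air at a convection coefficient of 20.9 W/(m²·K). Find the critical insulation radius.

r_cr ≈ 13.5 mm

For a cylinder r_cr = k/h = 0.282/20.9
r_cr = 13.5 mm; since the bare radius (6 mm) is below r_cr, adding a thin layer of insulation will *increase* heat loss.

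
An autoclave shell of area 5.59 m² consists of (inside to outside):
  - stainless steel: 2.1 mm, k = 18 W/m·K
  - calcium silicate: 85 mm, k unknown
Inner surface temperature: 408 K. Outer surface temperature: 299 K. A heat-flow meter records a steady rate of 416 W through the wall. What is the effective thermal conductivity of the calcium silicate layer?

Series thermal resistances:
R_stainless steel = L/(kA) = 0.0021/(18×5.59) = 2.087×10^-5 K/W
Sum of known resistances R_other = 2.087×10^-5 K/W
Total R = ΔT/Q = 109/416 = 0.262 K/W
R_calcium silicate = R_total − R_other = 0.262 K/W
k = L/(R·A) = 0.085/(0.262×5.59)

k ≈ 0.058 W/(m·K)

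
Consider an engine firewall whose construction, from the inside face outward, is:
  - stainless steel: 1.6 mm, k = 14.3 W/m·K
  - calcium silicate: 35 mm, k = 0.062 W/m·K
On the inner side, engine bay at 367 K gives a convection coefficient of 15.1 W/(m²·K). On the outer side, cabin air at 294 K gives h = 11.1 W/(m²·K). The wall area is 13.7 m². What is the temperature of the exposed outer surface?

Using the resistance-network approach (series):
R_inner film = 1/(h_i·A) = 1/(15.1×13.7) = 0.004834 K/W
R_stainless steel = L/(kA) = 0.0016/(14.3×13.7) = 8.167×10^-6 K/W
R_calcium silicate = L/(kA) = 0.035/(0.062×13.7) = 0.04121 K/W
R_outer film = 1/(h_o·A) = 1/(11.1×13.7) = 0.006576 K/W
R_total = 0.05262 K/W;  Q = ΔT/R_total = 73/0.05262 = 1387 W
T_interface = T_inner − Q·ΣR(inner→interface) = 367 − 1390×0.04605

T ≈ 303 K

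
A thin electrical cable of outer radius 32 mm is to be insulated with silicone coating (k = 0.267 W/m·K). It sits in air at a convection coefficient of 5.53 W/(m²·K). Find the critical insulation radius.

For a cylinder r_cr = k/h = 0.267/5.53
r_cr = 48.3 mm; since the bare radius (32 mm) is below r_cr, adding a thin layer of insulation will *increase* heat loss.

r_cr ≈ 48.3 mm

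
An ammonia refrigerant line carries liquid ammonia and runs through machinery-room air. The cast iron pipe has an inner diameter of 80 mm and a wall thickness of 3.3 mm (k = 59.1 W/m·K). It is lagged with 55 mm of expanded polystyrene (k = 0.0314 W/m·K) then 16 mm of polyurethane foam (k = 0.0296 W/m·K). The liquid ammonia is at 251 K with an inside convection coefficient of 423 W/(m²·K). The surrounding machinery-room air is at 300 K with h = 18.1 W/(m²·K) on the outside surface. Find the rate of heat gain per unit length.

q′ ≈ 9.7 W/m

Radial resistances (cylindrical: R_cond = ln(r_o/r_i)/(2πkL), R_conv = 1/(h·2πrL)):
R_inner film = 1/(h_i·2πr₁L) = 1/(423×2π×0.04×1) = 0.009406 K/W
R_cast iron pipe wall = ln(43.3/40)/(2π×59.1×1) = 2.135×10^-4 K/W
R_expanded polystyrene = ln(98.3/43.3)/(2π×0.0314×1) = 4.156 K/W
R_polyurethane foam = ln(114.3/98.3)/(2π×0.0296×1) = 0.8108 K/W
R_outer film = 1/(h_o·2πr_oL) = 1/(18.1×2π×0.1143×1) = 0.07693 K/W
R_total = 5.053 K/W
Q = ΔT/R_total = 49/5.053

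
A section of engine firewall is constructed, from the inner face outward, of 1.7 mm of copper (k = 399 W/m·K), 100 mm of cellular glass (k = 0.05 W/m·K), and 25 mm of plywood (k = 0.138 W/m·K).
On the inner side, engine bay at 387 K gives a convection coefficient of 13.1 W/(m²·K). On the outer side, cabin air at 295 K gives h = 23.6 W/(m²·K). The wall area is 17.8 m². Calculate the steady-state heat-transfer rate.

Q ≈ 712 W

Treating each layer as a thermal resistance in series:
R_inner film = 1/(h_i·A) = 1/(13.1×17.8) = 0.004289 K/W
R_copper = L/(kA) = 0.0017/(399×17.8) = 2.394×10^-7 K/W
R_cellular glass = L/(kA) = 0.1/(0.05×17.8) = 0.1124 K/W
R_plywood = L/(kA) = 0.025/(0.138×17.8) = 0.01018 K/W
R_outer film = 1/(h_o·A) = 1/(23.6×17.8) = 0.00238 K/W
R_total = 0.1292 K/W
Q = ΔT / R_total = 92 / 0.1292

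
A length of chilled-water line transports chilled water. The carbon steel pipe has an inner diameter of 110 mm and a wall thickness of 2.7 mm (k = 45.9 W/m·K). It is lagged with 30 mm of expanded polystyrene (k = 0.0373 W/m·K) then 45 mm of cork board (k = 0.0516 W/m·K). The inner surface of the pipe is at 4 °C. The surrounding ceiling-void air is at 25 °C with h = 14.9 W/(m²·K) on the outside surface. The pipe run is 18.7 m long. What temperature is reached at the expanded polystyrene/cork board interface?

For a radial system each layer contributes R = ln(r_out/r_in)/(2πkL); films add R = 1/(hA).
R_carbon steel pipe wall = ln(57.7/55)/(2π×45.9×18.7) = 8.886×10^-6 K/W
R_expanded polystyrene = ln(87.7/57.7)/(2π×0.0373×18.7) = 0.09553 K/W
R_cork board = ln(132.7/87.7)/(2π×0.0516×18.7) = 0.06831 K/W
R_outer film = 1/(h_o·2πr_oL) = 1/(14.9×2π×0.1327×18.7) = 0.004304 K/W
R_total = 0.1682 K/W
Q = ΔT/R_total = 21/0.1682
Q = 125 W
T_interface = T_inner + Q·ΣR(inner→interface) = 4 + 125×0.09554

T ≈ 15.9 °C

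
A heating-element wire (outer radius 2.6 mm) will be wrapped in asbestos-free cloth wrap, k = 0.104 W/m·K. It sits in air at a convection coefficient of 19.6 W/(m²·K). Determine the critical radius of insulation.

r_cr ≈ 5.31 mm

For a cylinder r_cr = k/h = 0.104/19.6
r_cr = 5.31 mm; since the bare radius (2.6 mm) is below r_cr, adding a thin layer of insulation will *increase* heat loss.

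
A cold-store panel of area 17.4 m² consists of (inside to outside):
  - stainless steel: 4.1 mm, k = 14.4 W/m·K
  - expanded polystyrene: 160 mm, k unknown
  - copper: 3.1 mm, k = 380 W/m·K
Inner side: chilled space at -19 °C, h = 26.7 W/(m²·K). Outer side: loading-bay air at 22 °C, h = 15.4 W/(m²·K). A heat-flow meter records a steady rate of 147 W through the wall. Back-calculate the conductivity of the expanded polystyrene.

k ≈ 0.0337 W/(m·K)

Series thermal resistances:
R_inner film = 1/(h_i·A) = 1/(26.7×17.4) = 0.002152 K/W
R_stainless steel = L/(kA) = 0.0041/(14.4×17.4) = 1.636×10^-5 K/W
R_copper = L/(kA) = 0.0031/(380×17.4) = 4.688×10^-7 K/W
R_outer film = 1/(h_o·A) = 1/(15.4×17.4) = 0.003732 K/W
Sum of known resistances R_other = 0.005901 K/W
Total R = ΔT/Q = 41/147 = 0.2789 K/W
R_expanded polystyrene = R_total − R_other = 0.273 K/W
k = L/(R·A) = 0.16/(0.273×17.4)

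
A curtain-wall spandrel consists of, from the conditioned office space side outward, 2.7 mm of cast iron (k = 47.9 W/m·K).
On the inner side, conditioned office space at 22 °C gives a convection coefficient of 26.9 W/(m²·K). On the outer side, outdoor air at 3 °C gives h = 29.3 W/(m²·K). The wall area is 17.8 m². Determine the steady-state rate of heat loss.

Q ≈ 4740 W

Treating each layer as a thermal resistance in series:
R_inner film = 1/(h_i·A) = 1/(26.9×17.8) = 0.002088 K/W
R_cast iron = L/(kA) = 0.0027/(47.9×17.8) = 3.167×10^-6 K/W
R_outer film = 1/(h_o·A) = 1/(29.3×17.8) = 0.001917 K/W
R_total = 0.004009 K/W
Q = ΔT / R_total = 19 / 0.004009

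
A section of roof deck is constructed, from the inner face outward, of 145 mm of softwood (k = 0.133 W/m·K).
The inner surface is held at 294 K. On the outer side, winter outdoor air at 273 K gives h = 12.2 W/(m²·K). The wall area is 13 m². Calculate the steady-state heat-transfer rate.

Treating each layer as a thermal resistance in series:
R_softwood = L/(kA) = 0.145/(0.133×13) = 0.08386 K/W
R_outer film = 1/(h_o·A) = 1/(12.2×13) = 0.006305 K/W
R_total = 0.09017 K/W
Q = ΔT / R_total = 21 / 0.09017

Q ≈ 233 W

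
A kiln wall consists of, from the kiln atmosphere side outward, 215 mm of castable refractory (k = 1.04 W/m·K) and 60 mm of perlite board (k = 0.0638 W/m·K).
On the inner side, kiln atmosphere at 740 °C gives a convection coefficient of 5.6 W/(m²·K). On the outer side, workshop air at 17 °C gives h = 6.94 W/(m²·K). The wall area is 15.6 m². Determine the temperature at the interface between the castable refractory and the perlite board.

T ≈ 550 °C

Model the wall as resistances in series:
R_inner film = 1/(h_i·A) = 1/(5.6×15.6) = 0.01145 K/W
R_castable refractory = L/(kA) = 0.215/(1.04×15.6) = 0.01325 K/W
R_perlite board = L/(kA) = 0.06/(0.0638×15.6) = 0.06028 K/W
R_outer film = 1/(h_o·A) = 1/(6.94×15.6) = 0.009237 K/W
R_total = 0.09422 K/W;  Q = ΔT/R_total = 723/0.09422 = 7674 W
T_interface = T_inner − Q·ΣR(inner→interface) = 740 − 7670×0.0247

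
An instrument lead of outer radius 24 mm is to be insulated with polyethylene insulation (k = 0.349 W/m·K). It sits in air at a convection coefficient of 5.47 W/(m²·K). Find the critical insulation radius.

r_cr ≈ 63.8 mm

For a cylinder r_cr = k/h = 0.349/5.47
r_cr = 63.8 mm; since the bare radius (24 mm) is below r_cr, adding a thin layer of insulation will *increase* heat loss.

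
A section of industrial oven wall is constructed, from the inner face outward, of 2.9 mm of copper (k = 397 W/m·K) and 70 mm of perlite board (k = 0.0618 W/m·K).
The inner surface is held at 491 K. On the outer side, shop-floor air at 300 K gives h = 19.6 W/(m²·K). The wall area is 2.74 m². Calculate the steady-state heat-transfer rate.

Q ≈ 442 W

Series thermal resistances:
R_copper = L/(kA) = 0.0029/(397×2.74) = 2.666×10^-6 K/W
R_perlite board = L/(kA) = 0.07/(0.0618×2.74) = 0.4134 K/W
R_outer film = 1/(h_o·A) = 1/(19.6×2.74) = 0.01862 K/W
R_total = 0.432 K/W
Q = ΔT / R_total = 191 / 0.432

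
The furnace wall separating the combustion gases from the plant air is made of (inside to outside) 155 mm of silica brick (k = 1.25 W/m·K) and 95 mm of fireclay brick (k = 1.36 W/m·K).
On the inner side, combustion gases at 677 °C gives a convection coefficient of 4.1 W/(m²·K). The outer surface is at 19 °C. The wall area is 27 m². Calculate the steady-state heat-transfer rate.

Thermal resistances in series:
R_inner film = 1/(h_i·A) = 1/(4.1×27) = 0.009033 K/W
R_silica brick = L/(kA) = 0.155/(1.25×27) = 0.004593 K/W
R_fireclay brick = L/(kA) = 0.095/(1.36×27) = 0.002587 K/W
R_total = 0.01621 K/W
Q = ΔT / R_total = 658 / 0.01621

Q ≈ 40600 W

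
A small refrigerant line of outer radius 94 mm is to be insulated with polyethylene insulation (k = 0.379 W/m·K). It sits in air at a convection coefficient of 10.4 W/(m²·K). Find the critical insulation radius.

r_cr ≈ 36.4 mm

For a cylinder r_cr = k/h = 0.379/10.4
r_cr = 36.4 mm; since the bare radius (94 mm) is above r_cr, any added insulation will reduce heat loss.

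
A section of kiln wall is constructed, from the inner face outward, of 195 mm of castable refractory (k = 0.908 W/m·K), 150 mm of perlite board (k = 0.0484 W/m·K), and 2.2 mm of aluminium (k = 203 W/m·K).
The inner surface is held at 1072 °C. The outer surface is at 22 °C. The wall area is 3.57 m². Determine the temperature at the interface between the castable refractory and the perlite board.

Treating each layer as a thermal resistance in series:
R_castable refractory = L/(kA) = 0.195/(0.908×3.57) = 0.06016 K/W
R_perlite board = L/(kA) = 0.15/(0.0484×3.57) = 0.8681 K/W
R_aluminium = L/(kA) = 0.0022/(203×3.57) = 3.036×10^-6 K/W
R_total = 0.9283 K/W;  Q = ΔT/R_total = 1050/0.9283 = 1131 W
T_interface = T_inner − Q·ΣR(inner→interface) = 1072 − 1130×0.06016

T ≈ 1000 °C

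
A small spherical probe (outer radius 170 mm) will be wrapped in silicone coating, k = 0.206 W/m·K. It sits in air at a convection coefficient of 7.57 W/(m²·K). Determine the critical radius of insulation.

r_cr ≈ 54.4 mm

For a sphere r_cr = 2k/h = 2×0.206/7.57
r_cr = 54.4 mm; since the bare radius (170 mm) is above r_cr, any added insulation will reduce heat loss.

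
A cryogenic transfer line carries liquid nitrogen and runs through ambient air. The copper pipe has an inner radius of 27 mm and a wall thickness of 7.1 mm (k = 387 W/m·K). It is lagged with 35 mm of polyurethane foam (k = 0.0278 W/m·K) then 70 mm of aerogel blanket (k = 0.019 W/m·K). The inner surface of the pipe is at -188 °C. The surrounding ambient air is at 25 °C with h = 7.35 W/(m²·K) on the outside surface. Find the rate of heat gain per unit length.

Treating each annulus and film as a series resistance:
R_copper pipe wall = ln(34.1/27)/(2π×387×1) = 9.601×10^-5 K/W
R_polyurethane foam = ln(69.1/34.1)/(2π×0.0278×1) = 4.043 K/W
R_aerogel blanket = ln(139.1/69.1)/(2π×0.019×1) = 5.861 K/W
R_outer film = 1/(h_o·2πr_oL) = 1/(7.35×2π×0.1391×1) = 0.1557 K/W
R_total = 10.06 K/W
Q = ΔT/R_total = 213/10.06

q′ ≈ 21.2 W/m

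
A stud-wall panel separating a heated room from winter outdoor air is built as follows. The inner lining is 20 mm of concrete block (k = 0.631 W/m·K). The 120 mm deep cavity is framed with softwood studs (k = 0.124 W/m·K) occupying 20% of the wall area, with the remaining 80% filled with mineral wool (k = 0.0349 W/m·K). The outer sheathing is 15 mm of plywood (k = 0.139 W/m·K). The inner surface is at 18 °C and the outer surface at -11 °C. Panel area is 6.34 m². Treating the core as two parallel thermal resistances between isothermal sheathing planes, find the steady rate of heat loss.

Q ≈ 76.1 W

Sheathing layers in series; stud and cavity paths in parallel between them.
R_inner = 0.02/(0.631×6.34) = 0.004999 K/W
R_stud  = 0.12/(0.124×0.2×6.34) = 0.7632 K/W
R_cav   = 0.12/(0.0349×0.8×6.34) = 0.6779 K/W
1/R_core = 1/R_stud + 1/R_cav → R_core = 0.359 K/W
R_outer = 0.015/(0.139×6.34) = 0.01702 K/W
R_total = 0.381 K/W
Q = ΔT/R_total = 29/0.381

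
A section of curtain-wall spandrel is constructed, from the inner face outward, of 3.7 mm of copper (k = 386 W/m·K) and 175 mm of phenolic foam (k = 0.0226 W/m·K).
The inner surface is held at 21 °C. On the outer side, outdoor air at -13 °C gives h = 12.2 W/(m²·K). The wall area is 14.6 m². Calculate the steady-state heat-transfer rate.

Q ≈ 63.4 W

Series thermal resistances:
R_copper = L/(kA) = 0.0037/(386×14.6) = 6.565×10^-7 K/W
R_phenolic foam = L/(kA) = 0.175/(0.0226×14.6) = 0.5304 K/W
R_outer film = 1/(h_o·A) = 1/(12.2×14.6) = 0.005614 K/W
R_total = 0.536 K/W
Q = ΔT / R_total = 34 / 0.536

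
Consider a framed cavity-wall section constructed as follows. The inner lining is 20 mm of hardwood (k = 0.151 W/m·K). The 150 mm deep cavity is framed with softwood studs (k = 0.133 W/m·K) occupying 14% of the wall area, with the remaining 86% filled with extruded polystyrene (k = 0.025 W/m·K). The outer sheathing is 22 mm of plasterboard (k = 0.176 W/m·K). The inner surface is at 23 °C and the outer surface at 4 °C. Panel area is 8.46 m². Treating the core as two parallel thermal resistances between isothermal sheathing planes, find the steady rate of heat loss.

Sheathing layers in series; stud and cavity paths in parallel between them.
R_inner = 0.02/(0.151×8.46) = 0.01566 K/W
R_stud  = 0.15/(0.133×0.14×8.46) = 0.9522 K/W
R_cav   = 0.15/(0.025×0.86×8.46) = 0.8247 K/W
1/R_core = 1/R_stud + 1/R_cav → R_core = 0.4419 K/W
R_outer = 0.022/(0.176×8.46) = 0.01478 K/W
R_total = 0.4724 K/W
Q = ΔT/R_total = 19/0.4724

Q ≈ 40.2 W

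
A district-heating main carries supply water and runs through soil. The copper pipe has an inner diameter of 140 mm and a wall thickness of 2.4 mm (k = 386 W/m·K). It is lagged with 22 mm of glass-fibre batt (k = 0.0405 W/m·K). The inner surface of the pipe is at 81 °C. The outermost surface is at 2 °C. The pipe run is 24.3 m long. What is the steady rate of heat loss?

Q ≈ 1840 W

Per-layer cylindrical resistances, series-summed:
R_copper pipe wall = ln(72.4/70)/(2π×386×24.3) = 5.72×10^-7 K/W
R_glass-fibre batt = ln(94.4/72.4)/(2π×0.0405×24.3) = 0.04291 K/W
R_total = 0.04291 K/W
Q = ΔT/R_total = 79/0.04291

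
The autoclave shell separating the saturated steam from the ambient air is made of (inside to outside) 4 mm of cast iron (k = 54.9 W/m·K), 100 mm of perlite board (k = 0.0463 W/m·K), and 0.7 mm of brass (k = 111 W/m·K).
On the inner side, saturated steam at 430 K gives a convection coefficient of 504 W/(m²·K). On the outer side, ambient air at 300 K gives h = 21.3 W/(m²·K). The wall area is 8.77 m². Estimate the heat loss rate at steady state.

Q ≈ 516 W

Thermal resistances in series:
R_inner film = 1/(h_i·A) = 1/(504×8.77) = 2.262×10^-4 K/W
R_cast iron = L/(kA) = 0.004/(54.9×8.77) = 8.308×10^-6 K/W
R_perlite board = L/(kA) = 0.1/(0.0463×8.77) = 0.2463 K/W
R_brass = L/(kA) = 0.0007/(111×8.77) = 7.191×10^-7 K/W
R_outer film = 1/(h_o·A) = 1/(21.3×8.77) = 0.005353 K/W
R_total = 0.2519 K/W
Q = ΔT / R_total = 130 / 0.2519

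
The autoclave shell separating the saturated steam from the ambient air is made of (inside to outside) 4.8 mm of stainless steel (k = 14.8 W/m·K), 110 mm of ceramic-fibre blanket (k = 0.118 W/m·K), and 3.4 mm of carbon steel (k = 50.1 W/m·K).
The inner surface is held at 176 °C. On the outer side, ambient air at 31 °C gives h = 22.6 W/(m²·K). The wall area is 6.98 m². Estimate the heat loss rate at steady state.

Using the resistance-network approach (series):
R_stainless steel = L/(kA) = 0.0048/(14.8×6.98) = 4.646×10^-5 K/W
R_ceramic-fibre blanket = L/(kA) = 0.11/(0.118×6.98) = 0.1336 K/W
R_carbon steel = L/(kA) = 0.0034/(50.1×6.98) = 9.723×10^-6 K/W
R_outer film = 1/(h_o·A) = 1/(22.6×6.98) = 0.006339 K/W
R_total = 0.1399 K/W
Q = ΔT / R_total = 145 / 0.1399

Q ≈ 1040 W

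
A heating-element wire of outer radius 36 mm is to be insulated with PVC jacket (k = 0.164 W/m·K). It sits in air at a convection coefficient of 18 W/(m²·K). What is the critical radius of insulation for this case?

r_cr ≈ 9.11 mm

For a cylinder r_cr = k/h = 0.164/18
r_cr = 9.11 mm; since the bare radius (36 mm) is above r_cr, any added insulation will reduce heat loss.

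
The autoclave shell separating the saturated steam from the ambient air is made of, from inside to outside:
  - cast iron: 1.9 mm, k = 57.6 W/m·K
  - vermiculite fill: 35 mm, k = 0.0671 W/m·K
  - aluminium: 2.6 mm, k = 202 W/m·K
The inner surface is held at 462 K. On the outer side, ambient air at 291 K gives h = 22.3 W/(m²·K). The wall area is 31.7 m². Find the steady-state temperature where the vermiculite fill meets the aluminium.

T ≈ 305 K

Series thermal resistances:
R_cast iron = L/(kA) = 0.0019/(57.6×31.7) = 1.041×10^-6 K/W
R_vermiculite fill = L/(kA) = 0.035/(0.0671×31.7) = 0.01645 K/W
R_aluminium = L/(kA) = 0.0026/(202×31.7) = 4.06×10^-7 K/W
R_outer film = 1/(h_o·A) = 1/(22.3×31.7) = 0.001415 K/W
R_total = 0.01787 K/W;  Q = ΔT/R_total = 171/0.01787 = 9569 W
T_interface = T_inner − Q·ΣR(inner→interface) = 462 − 9570×0.01646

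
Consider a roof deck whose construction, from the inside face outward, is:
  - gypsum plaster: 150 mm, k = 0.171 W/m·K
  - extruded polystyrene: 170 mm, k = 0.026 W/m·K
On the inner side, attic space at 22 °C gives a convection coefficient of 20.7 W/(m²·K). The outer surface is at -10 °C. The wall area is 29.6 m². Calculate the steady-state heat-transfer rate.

Q ≈ 127 W

Treating each layer as a thermal resistance in series:
R_inner film = 1/(h_i·A) = 1/(20.7×29.6) = 0.001632 K/W
R_gypsum plaster = L/(kA) = 0.15/(0.171×29.6) = 0.02963 K/W
R_extruded polystyrene = L/(kA) = 0.17/(0.026×29.6) = 0.2209 K/W
R_total = 0.2522 K/W
Q = ΔT / R_total = 32 / 0.2522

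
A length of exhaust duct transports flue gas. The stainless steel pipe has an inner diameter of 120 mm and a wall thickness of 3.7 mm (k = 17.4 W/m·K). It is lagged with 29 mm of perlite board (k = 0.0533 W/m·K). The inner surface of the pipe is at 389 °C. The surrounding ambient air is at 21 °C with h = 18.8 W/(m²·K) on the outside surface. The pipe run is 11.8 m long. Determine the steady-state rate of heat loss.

Q ≈ 3580 W

Cylindrical conduction, so R = ln(r₂/r₁)/(2πkL) per layer, in series:
R_stainless steel pipe wall = ln(63.7/60)/(2π×17.4×11.8) = 4.639×10^-5 K/W
R_perlite board = ln(92.7/63.7)/(2π×0.0533×11.8) = 0.09494 K/W
R_outer film = 1/(h_o·2πr_oL) = 1/(18.8×2π×0.0927×11.8) = 0.007739 K/W
R_total = 0.1027 K/W
Q = ΔT/R_total = 368/0.1027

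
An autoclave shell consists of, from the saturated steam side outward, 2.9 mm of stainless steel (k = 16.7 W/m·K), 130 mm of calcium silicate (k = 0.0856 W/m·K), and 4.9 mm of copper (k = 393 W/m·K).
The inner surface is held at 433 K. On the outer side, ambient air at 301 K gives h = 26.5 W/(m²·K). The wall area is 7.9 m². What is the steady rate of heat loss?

Model the wall as resistances in series:
R_stainless steel = L/(kA) = 0.0029/(16.7×7.9) = 2.198×10^-5 K/W
R_calcium silicate = L/(kA) = 0.13/(0.0856×7.9) = 0.1922 K/W
R_copper = L/(kA) = 0.0049/(393×7.9) = 1.578×10^-6 K/W
R_outer film = 1/(h_o·A) = 1/(26.5×7.9) = 0.004777 K/W
R_total = 0.197 K/W
Q = ΔT / R_total = 132 / 0.197

Q ≈ 670 W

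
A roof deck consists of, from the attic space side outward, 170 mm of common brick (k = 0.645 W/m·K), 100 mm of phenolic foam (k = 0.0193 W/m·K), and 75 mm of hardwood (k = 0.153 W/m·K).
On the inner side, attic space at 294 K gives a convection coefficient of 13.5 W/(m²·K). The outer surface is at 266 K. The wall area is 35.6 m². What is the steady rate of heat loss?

Q ≈ 166 W

Thermal resistances in series:
R_inner film = 1/(h_i·A) = 1/(13.5×35.6) = 0.002081 K/W
R_common brick = L/(kA) = 0.17/(0.645×35.6) = 0.007404 K/W
R_phenolic foam = L/(kA) = 0.1/(0.0193×35.6) = 0.1455 K/W
R_hardwood = L/(kA) = 0.075/(0.153×35.6) = 0.01377 K/W
R_total = 0.1688 K/W
Q = ΔT / R_total = 28 / 0.1688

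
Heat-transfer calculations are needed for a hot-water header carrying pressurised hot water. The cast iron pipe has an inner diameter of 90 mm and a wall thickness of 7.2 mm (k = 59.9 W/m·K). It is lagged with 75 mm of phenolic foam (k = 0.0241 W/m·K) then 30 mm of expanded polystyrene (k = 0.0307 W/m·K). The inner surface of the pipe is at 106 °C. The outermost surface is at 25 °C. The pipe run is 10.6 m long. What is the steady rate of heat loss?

For a radial system each layer contributes R = ln(r_out/r_in)/(2πkL); films add R = 1/(hA).
R_cast iron pipe wall = ln(52.2/45)/(2π×59.9×10.6) = 3.72×10^-5 K/W
R_phenolic foam = ln(127.2/52.2)/(2π×0.0241×10.6) = 0.5549 K/W
R_expanded polystyrene = ln(157.2/127.2)/(2π×0.0307×10.6) = 0.1036 K/W
R_total = 0.6585 K/W
Q = ΔT/R_total = 81/0.6585

Q ≈ 123 W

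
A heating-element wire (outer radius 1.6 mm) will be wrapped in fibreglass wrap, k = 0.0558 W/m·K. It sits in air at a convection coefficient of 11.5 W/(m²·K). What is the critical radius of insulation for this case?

r_cr ≈ 4.85 mm

For a cylinder r_cr = k/h = 0.0558/11.5
r_cr = 4.85 mm; since the bare radius (1.6 mm) is below r_cr, adding a thin layer of insulation will *increase* heat loss.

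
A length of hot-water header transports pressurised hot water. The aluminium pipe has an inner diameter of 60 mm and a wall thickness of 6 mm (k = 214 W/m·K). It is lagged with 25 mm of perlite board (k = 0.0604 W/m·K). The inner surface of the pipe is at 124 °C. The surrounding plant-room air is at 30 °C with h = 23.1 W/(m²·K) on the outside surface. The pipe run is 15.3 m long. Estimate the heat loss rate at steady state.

Q ≈ 957 W

For a radial system each layer contributes R = ln(r_out/r_in)/(2πkL); films add R = 1/(hA).
R_aluminium pipe wall = ln(36/30)/(2π×214×15.3) = 8.862×10^-6 K/W
R_perlite board = ln(61/36)/(2π×0.0604×15.3) = 0.09082 K/W
R_outer film = 1/(h_o·2πr_oL) = 1/(23.1×2π×0.061×15.3) = 0.007382 K/W
R_total = 0.09821 K/W
Q = ΔT/R_total = 94/0.09821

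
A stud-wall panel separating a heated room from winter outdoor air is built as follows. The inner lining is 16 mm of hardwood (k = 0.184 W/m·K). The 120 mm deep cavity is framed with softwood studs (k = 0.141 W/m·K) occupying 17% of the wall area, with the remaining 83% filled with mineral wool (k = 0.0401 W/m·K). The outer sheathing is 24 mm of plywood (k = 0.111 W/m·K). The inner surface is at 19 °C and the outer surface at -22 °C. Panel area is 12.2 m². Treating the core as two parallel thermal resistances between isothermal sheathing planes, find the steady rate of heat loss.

Q ≈ 208 W

Sheathing layers in series; stud and cavity paths in parallel between them.
R_inner = 0.016/(0.184×12.2) = 0.007128 K/W
R_stud  = 0.12/(0.141×0.17×12.2) = 0.4103 K/W
R_cav   = 0.12/(0.0401×0.83×12.2) = 0.2955 K/W
1/R_core = 1/R_stud + 1/R_cav → R_core = 0.1718 K/W
R_outer = 0.024/(0.111×12.2) = 0.01772 K/W
R_total = 0.1967 K/W
Q = ΔT/R_total = 41/0.1967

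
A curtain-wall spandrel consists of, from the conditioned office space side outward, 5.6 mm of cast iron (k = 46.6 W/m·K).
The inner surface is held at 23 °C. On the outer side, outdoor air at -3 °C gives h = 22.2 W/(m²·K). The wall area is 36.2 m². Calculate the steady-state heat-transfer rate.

Using the resistance-network approach (series):
R_cast iron = L/(kA) = 0.0056/(46.6×36.2) = 3.32×10^-6 K/W
R_outer film = 1/(h_o·A) = 1/(22.2×36.2) = 0.001244 K/W
R_total = 0.001248 K/W
Q = ΔT / R_total = 26 / 0.001248

Q ≈ 20800 W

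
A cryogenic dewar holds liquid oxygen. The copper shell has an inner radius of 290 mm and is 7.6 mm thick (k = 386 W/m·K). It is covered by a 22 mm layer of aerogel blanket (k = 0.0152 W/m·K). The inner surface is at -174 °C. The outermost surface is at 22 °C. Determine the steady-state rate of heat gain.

Q ≈ 162 W

Radial (spherical) resistances in series:
R_copper shell = (1/0.29 − 1/0.2976)/(4π×386) = 1.815×10^-5 K/W
R_aerogel blanket = (1/0.2976 − 1/0.3196)/(4π×0.0152) = 1.211 K/W
R_total = 1.211 K/W
Q = ΔT/R_total = 196/1.211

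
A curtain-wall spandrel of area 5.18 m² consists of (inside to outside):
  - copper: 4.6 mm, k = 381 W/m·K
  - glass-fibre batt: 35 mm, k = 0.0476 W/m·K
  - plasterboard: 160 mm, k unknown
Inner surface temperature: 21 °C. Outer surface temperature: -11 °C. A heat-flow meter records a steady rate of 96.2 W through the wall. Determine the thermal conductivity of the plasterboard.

k ≈ 0.162 W/(m·K)

Treating each layer as a thermal resistance in series:
R_copper = L/(kA) = 0.0046/(381×5.18) = 2.331×10^-6 K/W
R_glass-fibre batt = L/(kA) = 0.035/(0.0476×5.18) = 0.1419 K/W
Sum of known resistances R_other = 0.142 K/W
Total R = ΔT/Q = 32/96.2 = 0.3326 K/W
R_plasterboard = R_total − R_other = 0.1907 K/W
k = L/(R·A) = 0.16/(0.1907×5.18)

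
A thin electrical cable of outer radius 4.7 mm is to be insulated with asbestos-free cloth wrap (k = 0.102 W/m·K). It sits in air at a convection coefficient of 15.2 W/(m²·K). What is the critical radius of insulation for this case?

For a cylinder r_cr = k/h = 0.102/15.2
r_cr = 6.71 mm; since the bare radius (4.7 mm) is below r_cr, adding a thin layer of insulation will *increase* heat loss.

r_cr ≈ 6.71 mm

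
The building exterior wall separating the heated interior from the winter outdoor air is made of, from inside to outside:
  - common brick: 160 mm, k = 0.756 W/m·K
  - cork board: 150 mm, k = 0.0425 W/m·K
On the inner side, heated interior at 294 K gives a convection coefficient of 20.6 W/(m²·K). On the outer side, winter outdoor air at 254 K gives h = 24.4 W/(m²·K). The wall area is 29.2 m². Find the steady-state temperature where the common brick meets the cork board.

Series thermal resistances:
R_inner film = 1/(h_i·A) = 1/(20.6×29.2) = 0.001662 K/W
R_common brick = L/(kA) = 0.16/(0.756×29.2) = 0.007248 K/W
R_cork board = L/(kA) = 0.15/(0.0425×29.2) = 0.1209 K/W
R_outer film = 1/(h_o·A) = 1/(24.4×29.2) = 0.001404 K/W
R_total = 0.1312 K/W;  Q = ΔT/R_total = 40/0.1312 = 304.9 W
T_interface = T_inner − Q·ΣR(inner→interface) = 294 − 305×0.00891

T ≈ 291 K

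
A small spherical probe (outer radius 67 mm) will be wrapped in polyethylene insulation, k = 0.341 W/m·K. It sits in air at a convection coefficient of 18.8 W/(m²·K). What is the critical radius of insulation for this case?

r_cr ≈ 36.3 mm

For a sphere r_cr = 2k/h = 2×0.341/18.8
r_cr = 36.3 mm; since the bare radius (67 mm) is above r_cr, any added insulation will reduce heat loss.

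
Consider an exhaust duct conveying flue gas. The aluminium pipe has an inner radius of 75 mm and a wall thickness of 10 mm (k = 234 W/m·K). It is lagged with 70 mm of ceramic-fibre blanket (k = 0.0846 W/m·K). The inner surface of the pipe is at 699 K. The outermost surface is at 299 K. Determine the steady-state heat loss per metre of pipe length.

q′ ≈ 354 W/m

Treating each annulus and film as a series resistance:
R_aluminium pipe wall = ln(85/75)/(2π×234×1) = 8.513×10^-5 K/W
R_ceramic-fibre blanket = ln(155/85)/(2π×0.0846×1) = 1.13 K/W
R_total = 1.13 K/W
Q = ΔT/R_total = 400/1.13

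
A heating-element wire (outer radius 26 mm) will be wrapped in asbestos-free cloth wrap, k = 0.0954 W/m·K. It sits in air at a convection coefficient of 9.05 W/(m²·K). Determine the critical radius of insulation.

r_cr ≈ 10.5 mm

For a cylinder r_cr = k/h = 0.0954/9.05
r_cr = 10.5 mm; since the bare radius (26 mm) is above r_cr, any added insulation will reduce heat loss.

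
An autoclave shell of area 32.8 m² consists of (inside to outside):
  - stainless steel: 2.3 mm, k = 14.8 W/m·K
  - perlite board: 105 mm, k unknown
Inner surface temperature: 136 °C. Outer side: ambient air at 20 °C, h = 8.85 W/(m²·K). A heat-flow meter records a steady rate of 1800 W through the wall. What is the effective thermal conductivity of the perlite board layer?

k ≈ 0.0525 W/(m·K)

Model the wall as resistances in series:
R_stainless steel = L/(kA) = 0.0023/(14.8×32.8) = 4.738×10^-6 K/W
R_outer film = 1/(h_o·A) = 1/(8.85×32.8) = 0.003445 K/W
Sum of known resistances R_other = 0.00345 K/W
Total R = ΔT/Q = 116/1800 = 0.06444 K/W
R_perlite board = R_total − R_other = 0.06099 K/W
k = L/(R·A) = 0.105/(0.06099×32.8)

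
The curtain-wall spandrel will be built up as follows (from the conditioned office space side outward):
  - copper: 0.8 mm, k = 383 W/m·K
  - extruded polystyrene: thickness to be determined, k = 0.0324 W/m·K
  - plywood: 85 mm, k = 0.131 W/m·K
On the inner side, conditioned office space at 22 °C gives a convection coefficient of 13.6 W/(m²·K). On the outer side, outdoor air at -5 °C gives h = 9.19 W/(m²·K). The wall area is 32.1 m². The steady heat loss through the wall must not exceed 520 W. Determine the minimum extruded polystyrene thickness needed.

L ≈ 27.1 mm

Series thermal resistances:
R_inner film = 1/(h_i·A) = 1/(13.6×32.1) = 0.002291 K/W
R_copper = L/(kA) = 0.0008/(383×32.1) = 6.507×10^-8 K/W
R_plywood = L/(kA) = 0.085/(0.131×32.1) = 0.02021 K/W
R_outer film = 1/(h_o·A) = 1/(9.19×32.1) = 0.00339 K/W
Sum of the known resistances R_other = 0.02589 K/W
Required total resistance R_tot = ΔT/Q_allow = 27/520 = 0.05192 K/W
R_extruded polystyrene = R_tot − R_other = 0.02603 K/W
L = R·k·A = 0.02603×0.0324×32.1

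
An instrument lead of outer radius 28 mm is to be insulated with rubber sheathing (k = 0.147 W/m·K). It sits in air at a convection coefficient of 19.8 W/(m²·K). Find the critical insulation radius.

r_cr ≈ 7.42 mm

For a cylinder r_cr = k/h = 0.147/19.8
r_cr = 7.42 mm; since the bare radius (28 mm) is above r_cr, any added insulation will reduce heat loss.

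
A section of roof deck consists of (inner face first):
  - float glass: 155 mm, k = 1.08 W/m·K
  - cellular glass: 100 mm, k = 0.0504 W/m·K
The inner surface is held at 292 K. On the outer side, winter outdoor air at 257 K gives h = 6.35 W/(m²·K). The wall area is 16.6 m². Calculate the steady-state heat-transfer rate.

Q ≈ 254 W

Using the resistance-network approach (series):
R_float glass = L/(kA) = 0.155/(1.08×16.6) = 0.008646 K/W
R_cellular glass = L/(kA) = 0.1/(0.0504×16.6) = 0.1195 K/W
R_outer film = 1/(h_o·A) = 1/(6.35×16.6) = 0.009487 K/W
R_total = 0.1377 K/W
Q = ΔT / R_total = 35 / 0.1377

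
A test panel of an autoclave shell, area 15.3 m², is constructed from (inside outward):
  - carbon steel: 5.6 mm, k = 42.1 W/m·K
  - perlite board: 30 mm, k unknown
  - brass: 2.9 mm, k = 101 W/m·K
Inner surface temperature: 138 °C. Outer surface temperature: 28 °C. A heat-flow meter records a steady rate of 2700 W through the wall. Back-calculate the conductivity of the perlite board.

Thermal resistances in series:
R_carbon steel = L/(kA) = 0.0056/(42.1×15.3) = 8.694×10^-6 K/W
R_brass = L/(kA) = 0.0029/(101×15.3) = 1.877×10^-6 K/W
Sum of known resistances R_other = 1.057×10^-5 K/W
Total R = ΔT/Q = 110/2700 = 0.04074 K/W
R_perlite board = R_total − R_other = 0.04073 K/W
k = L/(R·A) = 0.03/(0.04073×15.3)

k ≈ 0.0481 W/(m·K)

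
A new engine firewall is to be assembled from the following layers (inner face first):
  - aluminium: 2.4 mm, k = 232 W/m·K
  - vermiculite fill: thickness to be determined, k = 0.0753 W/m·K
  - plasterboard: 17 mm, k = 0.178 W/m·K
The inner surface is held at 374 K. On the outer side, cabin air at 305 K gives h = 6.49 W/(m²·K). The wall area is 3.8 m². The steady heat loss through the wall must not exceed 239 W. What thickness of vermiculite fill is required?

Using the resistance-network approach (series):
R_aluminium = L/(kA) = 0.0024/(232×3.8) = 2.722×10^-6 K/W
R_plasterboard = L/(kA) = 0.017/(0.178×3.8) = 0.02513 K/W
R_outer film = 1/(h_o·A) = 1/(6.49×3.8) = 0.04055 K/W
Sum of the known resistances R_other = 0.06568 K/W
Required total resistance R_tot = ΔT/Q_allow = 69/239 = 0.2887 K/W
R_vermiculite fill = R_tot − R_other = 0.223 K/W
L = R·k·A = 0.223×0.0753×3.8

L ≈ 63.8 mm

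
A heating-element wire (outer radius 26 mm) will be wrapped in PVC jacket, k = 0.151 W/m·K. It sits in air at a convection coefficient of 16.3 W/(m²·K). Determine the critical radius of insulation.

For a cylinder r_cr = k/h = 0.151/16.3
r_cr = 9.26 mm; since the bare radius (26 mm) is above r_cr, any added insulation will reduce heat loss.

r_cr ≈ 9.26 mm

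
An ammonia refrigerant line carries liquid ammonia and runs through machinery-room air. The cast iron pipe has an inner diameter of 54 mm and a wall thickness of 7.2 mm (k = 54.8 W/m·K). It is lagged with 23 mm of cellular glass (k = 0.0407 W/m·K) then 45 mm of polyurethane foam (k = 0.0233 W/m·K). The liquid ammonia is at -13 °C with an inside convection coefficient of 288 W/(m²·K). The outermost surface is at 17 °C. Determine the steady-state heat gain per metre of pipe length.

q′ ≈ 5 W/m

Per-layer cylindrical resistances, series-summed:
R_inner film = 1/(h_i·2πr₁L) = 1/(288×2π×0.027×1) = 0.02047 K/W
R_cast iron pipe wall = ln(34.2/27)/(2π×54.8×1) = 6.865×10^-4 K/W
R_cellular glass = ln(57.2/34.2)/(2π×0.0407×1) = 2.011 K/W
R_polyurethane foam = ln(102.2/57.2)/(2π×0.0233×1) = 3.964 K/W
R_total = 5.997 K/W
Q = ΔT/R_total = 30/5.997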